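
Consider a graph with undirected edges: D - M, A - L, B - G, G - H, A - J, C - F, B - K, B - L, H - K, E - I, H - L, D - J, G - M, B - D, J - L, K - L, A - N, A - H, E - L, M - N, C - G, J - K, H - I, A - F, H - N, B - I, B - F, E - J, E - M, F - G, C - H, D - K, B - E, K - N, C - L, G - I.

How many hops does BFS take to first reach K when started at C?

Level 0: C
Level 1: F, G, H, L
Level 2: A, B, E, I, J, K, M, N
Level 3: D
K first appears at level 2.

2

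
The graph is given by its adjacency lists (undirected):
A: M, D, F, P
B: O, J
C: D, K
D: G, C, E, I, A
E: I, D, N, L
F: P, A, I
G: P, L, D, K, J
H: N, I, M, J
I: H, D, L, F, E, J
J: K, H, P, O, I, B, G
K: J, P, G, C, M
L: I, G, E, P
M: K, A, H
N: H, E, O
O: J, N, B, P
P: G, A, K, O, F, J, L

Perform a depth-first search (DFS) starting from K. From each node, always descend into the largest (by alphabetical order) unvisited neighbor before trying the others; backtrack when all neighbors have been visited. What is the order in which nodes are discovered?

Visit K
K → P
P → O
O → N
N → H
H → M
M → A
A → F
F → I
I → L
L → G
G → J
J → B
G → D
D → E
D → C

K P O N H M A F I L G J B D E C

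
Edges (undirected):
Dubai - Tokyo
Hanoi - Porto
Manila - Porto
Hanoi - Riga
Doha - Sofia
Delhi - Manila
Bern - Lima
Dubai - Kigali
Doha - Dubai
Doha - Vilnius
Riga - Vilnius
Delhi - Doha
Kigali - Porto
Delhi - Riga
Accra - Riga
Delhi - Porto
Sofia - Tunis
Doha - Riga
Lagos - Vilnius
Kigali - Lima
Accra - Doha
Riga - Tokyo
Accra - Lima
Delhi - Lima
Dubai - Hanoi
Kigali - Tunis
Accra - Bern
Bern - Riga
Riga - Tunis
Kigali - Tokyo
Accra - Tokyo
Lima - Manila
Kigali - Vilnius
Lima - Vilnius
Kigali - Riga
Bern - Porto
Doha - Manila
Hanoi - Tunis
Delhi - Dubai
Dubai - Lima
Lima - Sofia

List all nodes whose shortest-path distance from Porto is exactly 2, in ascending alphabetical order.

Accra, Doha, Dubai, Lima, Riga, Tokyo, Tunis, Vilnius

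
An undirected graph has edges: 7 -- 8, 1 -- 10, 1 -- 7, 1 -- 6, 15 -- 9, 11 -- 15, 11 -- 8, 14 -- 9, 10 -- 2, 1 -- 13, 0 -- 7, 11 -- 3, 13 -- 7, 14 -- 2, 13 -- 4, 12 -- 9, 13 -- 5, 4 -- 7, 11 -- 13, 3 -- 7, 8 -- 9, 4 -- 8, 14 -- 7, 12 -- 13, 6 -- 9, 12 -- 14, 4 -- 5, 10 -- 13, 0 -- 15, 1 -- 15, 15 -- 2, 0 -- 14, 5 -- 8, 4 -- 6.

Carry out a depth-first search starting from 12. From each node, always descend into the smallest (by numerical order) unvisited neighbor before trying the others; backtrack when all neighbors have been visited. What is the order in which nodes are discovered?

12 9 6 1 7 0 14 2 10 13 4 5 8 11 3 15

Visit 12
12 → 9
9 → 6
6 → 1
1 → 7
7 → 0
0 → 14
14 → 2
2 → 10
10 → 13
13 → 4
4 → 5
5 → 8
8 → 11
11 → 3
11 → 15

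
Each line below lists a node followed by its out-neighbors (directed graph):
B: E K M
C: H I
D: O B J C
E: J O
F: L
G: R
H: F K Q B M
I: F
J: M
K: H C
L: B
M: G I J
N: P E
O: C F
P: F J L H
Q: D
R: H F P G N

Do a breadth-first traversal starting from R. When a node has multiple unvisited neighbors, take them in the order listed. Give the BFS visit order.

R -> H -> F -> P -> G -> N -> K -> Q -> B -> M -> L -> J -> E -> C -> D -> I -> O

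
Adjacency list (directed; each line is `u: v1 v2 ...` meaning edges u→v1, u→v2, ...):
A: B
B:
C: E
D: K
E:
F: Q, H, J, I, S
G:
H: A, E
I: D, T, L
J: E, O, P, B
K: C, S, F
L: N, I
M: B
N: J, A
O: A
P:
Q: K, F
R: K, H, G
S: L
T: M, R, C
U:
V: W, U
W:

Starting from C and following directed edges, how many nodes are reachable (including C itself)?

2

BFS from C visits: C, E
Reachable nodes: 2 of 23 total.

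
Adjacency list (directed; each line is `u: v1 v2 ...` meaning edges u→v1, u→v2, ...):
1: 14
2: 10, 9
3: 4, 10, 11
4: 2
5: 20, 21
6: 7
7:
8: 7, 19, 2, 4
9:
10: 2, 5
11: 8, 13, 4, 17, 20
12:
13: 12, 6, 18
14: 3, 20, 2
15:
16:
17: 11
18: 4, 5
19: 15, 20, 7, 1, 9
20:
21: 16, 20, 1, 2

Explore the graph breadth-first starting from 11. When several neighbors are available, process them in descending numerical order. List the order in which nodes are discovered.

11 20 17 13 8 4 18 12 6 19 7 2 5 15 9 1 10 21 14 16 3

Visit 11; enqueue 20, 17, 13, 8, 4 → queue [20, 17, 13, 8, 4]
Visit 20 → queue [17, 13, 8, 4]
Visit 17 → queue [13, 8, 4]
Visit 13; enqueue 18, 12, 6 → queue [8, 4, 18, 12, 6]
Visit 8; enqueue 19, 7, 2 → queue [4, 18, 12, 6, 19, 7, 2]
Visit 4 → queue [18, 12, 6, 19, 7, 2]
Visit 18; enqueue 5 → queue [12, 6, 19, 7, 2, 5]
Visit 12 → queue [6, 19, 7, 2, 5]
Visit 6 → queue [19, 7, 2, 5]
Visit 19; enqueue 15, 9, 1 → queue [7, 2, 5, 15, 9, 1]
Visit 7 → queue [2, 5, 15, 9, 1]
Visit 2; enqueue 10 → queue [5, 15, 9, 1, 10]
Visit 5; enqueue 21 → queue [15, 9, 1, 10, 21]
Visit 15 → queue [9, 1, 10, 21]
Visit 9 → queue [1, 10, 21]
Visit 1; enqueue 14 → queue [10, 21, 14]
Visit 10 → queue [21, 14]
Visit 21; enqueue 16 → queue [14, 16]
Visit 14; enqueue 3 → queue [16, 3]
Visit 16 → queue [3]
Visit 3 → queue []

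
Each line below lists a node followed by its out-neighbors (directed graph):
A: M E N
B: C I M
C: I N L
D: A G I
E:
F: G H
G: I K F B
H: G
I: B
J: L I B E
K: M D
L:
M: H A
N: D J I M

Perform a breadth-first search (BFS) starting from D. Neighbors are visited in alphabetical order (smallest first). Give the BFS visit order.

Visit D; enqueue A, G, I → queue [A, G, I]
Visit A; enqueue E, M, N → queue [G, I, E, M, N]
Visit G; enqueue B, F, K → queue [I, E, M, N, B, F, K]
Visit I → queue [E, M, N, B, F, K]
Visit E → queue [M, N, B, F, K]
Visit M; enqueue H → queue [N, B, F, K, H]
Visit N; enqueue J → queue [B, F, K, H, J]
Visit B; enqueue C → queue [F, K, H, J, C]
Visit F → queue [K, H, J, C]
Visit K → queue [H, J, C]
Visit H → queue [J, C]
Visit J; enqueue L → queue [C, L]
Visit C → queue [L]
Visit L → queue []

D → A → G → I → E → M → N → B → F → K → H → J → C → L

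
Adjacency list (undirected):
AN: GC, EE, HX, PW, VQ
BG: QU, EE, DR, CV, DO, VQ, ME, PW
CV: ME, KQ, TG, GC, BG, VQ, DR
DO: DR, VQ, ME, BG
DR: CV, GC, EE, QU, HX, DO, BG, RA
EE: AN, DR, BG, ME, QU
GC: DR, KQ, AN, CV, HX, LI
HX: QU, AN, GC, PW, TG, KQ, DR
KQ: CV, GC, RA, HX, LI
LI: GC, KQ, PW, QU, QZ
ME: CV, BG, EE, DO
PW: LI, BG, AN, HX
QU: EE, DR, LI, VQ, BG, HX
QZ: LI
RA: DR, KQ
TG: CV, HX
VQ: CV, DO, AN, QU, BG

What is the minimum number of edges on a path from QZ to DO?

4

Level 0: QZ
Level 1: LI
Level 2: GC, KQ, PW, QU
Level 3: AN, BG, CV, DR, EE, HX, RA, VQ
Level 4: DO, ME, TG
DO first appears at level 4.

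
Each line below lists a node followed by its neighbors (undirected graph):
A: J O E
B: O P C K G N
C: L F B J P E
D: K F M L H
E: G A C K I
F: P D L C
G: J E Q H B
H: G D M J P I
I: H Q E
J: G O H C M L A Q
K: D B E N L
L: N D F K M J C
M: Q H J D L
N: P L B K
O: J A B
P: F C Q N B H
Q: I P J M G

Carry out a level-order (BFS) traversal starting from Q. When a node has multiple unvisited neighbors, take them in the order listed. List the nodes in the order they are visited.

Q, I, P, J, M, G, H, E, F, C, N, B, O, L, A, D, K

Visit Q; enqueue I, P, J, M, G → queue [I, P, J, M, G]
Visit I; enqueue H, E → queue [P, J, M, G, H, E]
Visit P; enqueue F, C, N, B → queue [J, M, G, H, E, F, C, N, B]
Visit J; enqueue O, L, A → queue [M, G, H, E, F, C, N, B, O, L, A]
Visit M; enqueue D → queue [G, H, E, F, C, N, B, O, L, A, D]
Visit G → queue [H, E, F, C, N, B, O, L, A, D]
Visit H → queue [E, F, C, N, B, O, L, A, D]
Visit E; enqueue K → queue [F, C, N, B, O, L, A, D, K]
Visit F → queue [C, N, B, O, L, A, D, K]
Visit C → queue [N, B, O, L, A, D, K]
Visit N → queue [B, O, L, A, D, K]
Visit B → queue [O, L, A, D, K]
Visit O → queue [L, A, D, K]
Visit L → queue [A, D, K]
Visit A → queue [D, K]
Visit D → queue [K]
Visit K → queue []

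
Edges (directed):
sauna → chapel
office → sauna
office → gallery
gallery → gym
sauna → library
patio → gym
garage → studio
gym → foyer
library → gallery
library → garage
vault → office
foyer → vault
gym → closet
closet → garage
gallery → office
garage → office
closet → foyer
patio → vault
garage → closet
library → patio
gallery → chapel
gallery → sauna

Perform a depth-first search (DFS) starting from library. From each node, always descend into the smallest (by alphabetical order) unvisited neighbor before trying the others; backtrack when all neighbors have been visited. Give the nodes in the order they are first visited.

Visit library
library → gallery
gallery → chapel
gallery → gym
gym → closet
closet → foyer
foyer → vault
vault → office
office → sauna
closet → garage
garage → studio
library → patio

library, gallery, chapel, gym, closet, foyer, vault, office, sauna, garage, studio, patio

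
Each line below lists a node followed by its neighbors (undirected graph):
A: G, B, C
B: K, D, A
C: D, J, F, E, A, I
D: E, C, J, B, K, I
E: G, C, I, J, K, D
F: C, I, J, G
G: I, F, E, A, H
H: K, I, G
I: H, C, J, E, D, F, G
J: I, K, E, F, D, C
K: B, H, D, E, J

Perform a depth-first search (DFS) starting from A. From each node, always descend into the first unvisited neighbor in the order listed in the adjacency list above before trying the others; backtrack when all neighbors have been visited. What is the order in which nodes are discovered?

A → G → I → H → K → B → D → E → C → J → F

Visit A
A → G
G → I
I → H
H → K
K → B
B → D
D → E
E → C
C → J
J → F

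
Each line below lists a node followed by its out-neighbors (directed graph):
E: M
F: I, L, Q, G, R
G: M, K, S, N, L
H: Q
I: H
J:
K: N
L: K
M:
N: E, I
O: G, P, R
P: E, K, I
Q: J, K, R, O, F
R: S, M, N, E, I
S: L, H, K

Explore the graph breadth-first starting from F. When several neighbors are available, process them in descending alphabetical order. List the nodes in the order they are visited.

F R Q L I G S N M E O K J H P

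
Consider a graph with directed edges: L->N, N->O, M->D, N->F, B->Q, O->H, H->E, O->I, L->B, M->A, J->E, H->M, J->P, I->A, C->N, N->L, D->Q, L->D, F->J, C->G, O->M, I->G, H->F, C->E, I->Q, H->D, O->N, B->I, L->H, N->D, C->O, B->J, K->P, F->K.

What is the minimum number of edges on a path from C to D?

Level 0: C
Level 1: E, G, N, O
Level 2: D, F, H, I, L, M
Level 3: A, B, J, K, Q
Level 4: P
D first appears at level 2.

2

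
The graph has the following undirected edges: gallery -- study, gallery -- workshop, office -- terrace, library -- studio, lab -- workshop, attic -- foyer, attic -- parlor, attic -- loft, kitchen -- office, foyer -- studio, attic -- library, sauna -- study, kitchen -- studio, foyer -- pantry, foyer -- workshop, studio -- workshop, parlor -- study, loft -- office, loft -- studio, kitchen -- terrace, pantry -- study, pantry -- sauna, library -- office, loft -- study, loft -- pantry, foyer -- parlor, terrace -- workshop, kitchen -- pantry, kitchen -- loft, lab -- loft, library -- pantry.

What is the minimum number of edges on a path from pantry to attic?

2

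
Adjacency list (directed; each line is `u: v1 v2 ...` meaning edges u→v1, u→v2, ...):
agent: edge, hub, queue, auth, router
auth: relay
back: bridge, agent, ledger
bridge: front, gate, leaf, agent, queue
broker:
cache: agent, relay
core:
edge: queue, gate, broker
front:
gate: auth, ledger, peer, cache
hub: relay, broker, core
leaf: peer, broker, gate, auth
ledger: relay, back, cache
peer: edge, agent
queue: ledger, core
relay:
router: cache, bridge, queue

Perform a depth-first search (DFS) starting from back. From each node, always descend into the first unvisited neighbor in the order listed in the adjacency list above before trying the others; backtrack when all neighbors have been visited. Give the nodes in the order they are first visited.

back, bridge, front, gate, auth, relay, ledger, cache, agent, edge, queue, core, broker, hub, router, peer, leaf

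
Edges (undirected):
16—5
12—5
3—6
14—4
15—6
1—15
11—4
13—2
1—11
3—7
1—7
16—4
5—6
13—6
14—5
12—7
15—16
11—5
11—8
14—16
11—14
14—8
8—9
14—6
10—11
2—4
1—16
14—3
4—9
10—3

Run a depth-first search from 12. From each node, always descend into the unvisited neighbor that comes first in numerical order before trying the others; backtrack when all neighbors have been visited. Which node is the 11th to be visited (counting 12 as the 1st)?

9

Visit 12
12 → 5
5 → 6
6 → 3
3 → 7
7 → 1
1 → 11
11 → 4
4 → 2
2 → 13
4 → 9
9 → 8
8 → 14
14 → 16
16 → 15
11 → 10

Visit order: 12, 5, 6, 3, 7, 1, 11, 4, 2, 13, 9, 8, 14, 16, 15, 10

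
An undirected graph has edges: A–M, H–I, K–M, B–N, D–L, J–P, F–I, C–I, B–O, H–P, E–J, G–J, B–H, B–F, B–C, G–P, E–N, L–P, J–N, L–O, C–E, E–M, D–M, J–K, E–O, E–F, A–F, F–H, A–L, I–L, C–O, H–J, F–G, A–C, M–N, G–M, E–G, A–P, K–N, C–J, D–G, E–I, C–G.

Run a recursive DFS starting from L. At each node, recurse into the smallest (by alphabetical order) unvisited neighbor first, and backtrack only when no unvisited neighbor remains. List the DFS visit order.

Visit L
L → A
A → C
C → B
B → F
F → E
E → G
G → D
D → M
M → K
K → J
J → H
H → I
H → P
J → N
E → O

L → A → C → B → F → E → G → D → M → K → J → H → I → P → N → O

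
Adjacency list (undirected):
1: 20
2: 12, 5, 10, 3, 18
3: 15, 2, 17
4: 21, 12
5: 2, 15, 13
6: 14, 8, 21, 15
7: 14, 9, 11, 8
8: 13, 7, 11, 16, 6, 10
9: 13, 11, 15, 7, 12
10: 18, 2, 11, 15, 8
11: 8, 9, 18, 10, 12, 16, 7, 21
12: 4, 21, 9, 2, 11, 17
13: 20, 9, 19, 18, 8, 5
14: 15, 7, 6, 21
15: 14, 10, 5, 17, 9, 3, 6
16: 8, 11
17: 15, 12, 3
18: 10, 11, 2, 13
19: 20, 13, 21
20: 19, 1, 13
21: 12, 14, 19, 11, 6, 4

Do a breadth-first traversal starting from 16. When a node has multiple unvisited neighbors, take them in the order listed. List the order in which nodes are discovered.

16, 8, 11, 13, 7, 6, 10, 9, 18, 12, 21, 20, 19, 5, 14, 15, 2, 4, 17, 1, 3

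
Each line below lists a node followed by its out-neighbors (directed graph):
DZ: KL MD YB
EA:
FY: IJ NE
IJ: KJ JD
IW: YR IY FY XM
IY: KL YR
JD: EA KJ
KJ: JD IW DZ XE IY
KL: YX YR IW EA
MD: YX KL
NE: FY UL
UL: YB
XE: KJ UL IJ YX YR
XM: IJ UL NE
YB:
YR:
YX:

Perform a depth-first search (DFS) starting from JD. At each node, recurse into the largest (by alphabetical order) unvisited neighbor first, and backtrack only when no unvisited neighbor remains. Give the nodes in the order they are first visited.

JD, KJ, XE, YX, YR, UL, YB, IJ, IY, KL, IW, XM, NE, FY, EA, DZ, MD

Visit JD
JD → KJ
KJ → XE
XE → YX
XE → YR
XE → UL
UL → YB
XE → IJ
KJ → IY
IY → KL
KL → IW
IW → XM
XM → NE
NE → FY
KL → EA
KJ → DZ
DZ → MD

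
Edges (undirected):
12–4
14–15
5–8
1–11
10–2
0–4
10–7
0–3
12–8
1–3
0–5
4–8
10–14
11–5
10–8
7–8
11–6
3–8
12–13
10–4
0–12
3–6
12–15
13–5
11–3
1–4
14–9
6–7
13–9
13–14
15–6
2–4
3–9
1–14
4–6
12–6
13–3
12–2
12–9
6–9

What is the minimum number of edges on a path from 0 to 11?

2

Level 0: 0
Level 1: 3, 4, 5, 12
Level 2: 1, 2, 6, 8, 9, 10, 11, 13, 15
Level 3: 7, 14
11 first appears at level 2.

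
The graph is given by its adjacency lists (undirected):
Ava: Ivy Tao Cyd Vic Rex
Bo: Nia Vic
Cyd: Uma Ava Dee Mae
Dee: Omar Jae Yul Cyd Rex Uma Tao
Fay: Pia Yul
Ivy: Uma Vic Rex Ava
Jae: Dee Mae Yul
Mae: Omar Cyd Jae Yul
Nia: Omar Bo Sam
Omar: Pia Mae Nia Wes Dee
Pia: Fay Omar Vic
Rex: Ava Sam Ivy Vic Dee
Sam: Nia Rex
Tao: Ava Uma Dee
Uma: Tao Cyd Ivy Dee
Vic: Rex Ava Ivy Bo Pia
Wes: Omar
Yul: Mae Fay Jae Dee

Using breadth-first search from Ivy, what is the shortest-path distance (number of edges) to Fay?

3

Level 0: Ivy
Level 1: Ava, Rex, Uma, Vic
Level 2: Bo, Cyd, Dee, Pia, Sam, Tao
Level 3: Fay, Jae, Mae, Nia, Omar, Yul
Level 4: Wes
Fay first appears at level 3.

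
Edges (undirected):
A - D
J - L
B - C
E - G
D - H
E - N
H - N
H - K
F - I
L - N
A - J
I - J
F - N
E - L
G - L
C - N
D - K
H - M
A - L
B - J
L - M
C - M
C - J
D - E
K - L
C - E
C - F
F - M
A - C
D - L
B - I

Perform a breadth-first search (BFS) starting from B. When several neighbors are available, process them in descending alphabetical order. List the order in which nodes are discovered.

B, J, I, C, L, A, F, N, M, E, K, G, D, H

Visit B; enqueue J, I, C → queue [J, I, C]
Visit J; enqueue L, A → queue [I, C, L, A]
Visit I; enqueue F → queue [C, L, A, F]
Visit C; enqueue N, M, E → queue [L, A, F, N, M, E]
Visit L; enqueue K, G, D → queue [A, F, N, M, E, K, G, D]
Visit A → queue [F, N, M, E, K, G, D]
Visit F → queue [N, M, E, K, G, D]
Visit N; enqueue H → queue [M, E, K, G, D, H]
Visit M → queue [E, K, G, D, H]
Visit E → queue [K, G, D, H]
Visit K → queue [G, D, H]
Visit G → queue [D, H]
Visit D → queue [H]
Visit H → queue []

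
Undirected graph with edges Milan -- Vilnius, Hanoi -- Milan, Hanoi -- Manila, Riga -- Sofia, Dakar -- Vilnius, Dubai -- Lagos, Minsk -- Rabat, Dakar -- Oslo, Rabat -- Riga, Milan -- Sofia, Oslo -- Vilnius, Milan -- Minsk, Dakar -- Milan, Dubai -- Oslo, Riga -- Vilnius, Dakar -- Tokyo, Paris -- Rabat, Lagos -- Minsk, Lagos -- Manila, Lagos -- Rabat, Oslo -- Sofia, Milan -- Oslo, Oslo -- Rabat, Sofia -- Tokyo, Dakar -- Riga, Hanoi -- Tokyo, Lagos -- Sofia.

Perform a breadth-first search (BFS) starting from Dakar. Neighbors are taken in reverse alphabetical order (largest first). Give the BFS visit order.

Visit Dakar; enqueue Vilnius, Tokyo, Riga, Oslo, Milan → queue [Vilnius, Tokyo, Riga, Oslo, Milan]
Visit Vilnius → queue [Tokyo, Riga, Oslo, Milan]
Visit Tokyo; enqueue Sofia, Hanoi → queue [Riga, Oslo, Milan, Sofia, Hanoi]
Visit Riga; enqueue Rabat → queue [Oslo, Milan, Sofia, Hanoi, Rabat]
Visit Oslo; enqueue Dubai → queue [Milan, Sofia, Hanoi, Rabat, Dubai]
Visit Milan; enqueue Minsk → queue [Sofia, Hanoi, Rabat, Dubai, Minsk]
Visit Sofia; enqueue Lagos → queue [Hanoi, Rabat, Dubai, Minsk, Lagos]
Visit Hanoi; enqueue Manila → queue [Rabat, Dubai, Minsk, Lagos, Manila]
Visit Rabat; enqueue Paris → queue [Dubai, Minsk, Lagos, Manila, Paris]
Visit Dubai → queue [Minsk, Lagos, Manila, Paris]
Visit Minsk → queue [Lagos, Manila, Paris]
Visit Lagos → queue [Manila, Paris]
Visit Manila → queue [Paris]
Visit Paris → queue []

Dakar → Vilnius → Tokyo → Riga → Oslo → Milan → Sofia → Hanoi → Rabat → Dubai → Minsk → Lagos → Manila → Paris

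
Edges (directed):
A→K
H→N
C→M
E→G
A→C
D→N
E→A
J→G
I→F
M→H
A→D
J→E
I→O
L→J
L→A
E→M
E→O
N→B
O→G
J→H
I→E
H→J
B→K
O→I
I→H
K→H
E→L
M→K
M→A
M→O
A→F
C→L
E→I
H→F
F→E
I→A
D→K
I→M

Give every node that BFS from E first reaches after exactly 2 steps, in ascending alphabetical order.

Level 0: E
Level 1: A, G, I, L, M, O
Level 2: C, D, F, H, J, K
Level 3: N
Level 4: B

C, D, F, H, J, K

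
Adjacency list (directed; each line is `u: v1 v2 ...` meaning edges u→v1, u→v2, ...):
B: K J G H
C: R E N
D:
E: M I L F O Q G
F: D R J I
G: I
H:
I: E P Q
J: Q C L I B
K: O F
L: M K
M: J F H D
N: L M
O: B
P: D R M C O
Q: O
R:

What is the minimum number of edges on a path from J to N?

Level 0: J
Level 1: B, C, I, L, Q
Level 2: E, G, H, K, M, N, O, P, R
Level 3: D, F
N first appears at level 2.

2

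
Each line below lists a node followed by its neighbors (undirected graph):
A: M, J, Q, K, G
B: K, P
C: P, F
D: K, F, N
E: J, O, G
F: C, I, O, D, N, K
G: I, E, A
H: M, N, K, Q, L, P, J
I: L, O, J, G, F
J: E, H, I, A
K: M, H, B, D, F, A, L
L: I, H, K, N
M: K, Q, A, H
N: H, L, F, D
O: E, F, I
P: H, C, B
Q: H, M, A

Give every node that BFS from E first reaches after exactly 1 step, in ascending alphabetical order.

G, J, O

Level 0: E
Level 1: G, J, O
Level 2: A, F, H, I
Level 3: C, D, K, L, M, N, P, Q
Level 4: B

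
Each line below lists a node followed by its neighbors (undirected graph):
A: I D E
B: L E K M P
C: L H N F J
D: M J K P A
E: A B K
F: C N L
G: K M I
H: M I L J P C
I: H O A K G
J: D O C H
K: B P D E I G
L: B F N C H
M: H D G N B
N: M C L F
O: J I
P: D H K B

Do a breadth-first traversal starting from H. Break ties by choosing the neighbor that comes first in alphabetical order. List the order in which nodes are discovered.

Visit H; enqueue C, I, J, L, M, P → queue [C, I, J, L, M, P]
Visit C; enqueue F, N → queue [I, J, L, M, P, F, N]
Visit I; enqueue A, G, K, O → queue [J, L, M, P, F, N, A, G, K, O]
Visit J; enqueue D → queue [L, M, P, F, N, A, G, K, O, D]
Visit L; enqueue B → queue [M, P, F, N, A, G, K, O, D, B]
Visit M → queue [P, F, N, A, G, K, O, D, B]
Visit P → queue [F, N, A, G, K, O, D, B]
Visit F → queue [N, A, G, K, O, D, B]
Visit N → queue [A, G, K, O, D, B]
Visit A; enqueue E → queue [G, K, O, D, B, E]
Visit G → queue [K, O, D, B, E]
Visit K → queue [O, D, B, E]
Visit O → queue [D, B, E]
Visit D → queue [B, E]
Visit B → queue [E]
Visit E → queue []

H C I J L M P F N A G K O D B E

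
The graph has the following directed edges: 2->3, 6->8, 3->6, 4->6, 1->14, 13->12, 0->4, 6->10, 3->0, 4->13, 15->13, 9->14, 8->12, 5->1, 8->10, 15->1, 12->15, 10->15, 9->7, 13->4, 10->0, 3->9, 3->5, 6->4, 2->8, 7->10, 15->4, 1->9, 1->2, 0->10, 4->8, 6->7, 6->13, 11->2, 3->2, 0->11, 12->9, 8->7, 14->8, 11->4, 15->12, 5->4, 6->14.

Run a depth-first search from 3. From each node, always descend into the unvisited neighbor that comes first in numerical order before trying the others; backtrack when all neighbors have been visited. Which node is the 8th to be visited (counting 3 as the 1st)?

1

Visit 3
3 → 0
0 → 4
4 → 6
6 → 7
7 → 10
10 → 15
15 → 1
1 → 2
2 → 8
8 → 12
12 → 9
9 → 14
15 → 13
0 → 11
3 → 5

Visit order: 3, 0, 4, 6, 7, 10, 15, 1, 2, 8, 12, 9, 14, 13, 11, 5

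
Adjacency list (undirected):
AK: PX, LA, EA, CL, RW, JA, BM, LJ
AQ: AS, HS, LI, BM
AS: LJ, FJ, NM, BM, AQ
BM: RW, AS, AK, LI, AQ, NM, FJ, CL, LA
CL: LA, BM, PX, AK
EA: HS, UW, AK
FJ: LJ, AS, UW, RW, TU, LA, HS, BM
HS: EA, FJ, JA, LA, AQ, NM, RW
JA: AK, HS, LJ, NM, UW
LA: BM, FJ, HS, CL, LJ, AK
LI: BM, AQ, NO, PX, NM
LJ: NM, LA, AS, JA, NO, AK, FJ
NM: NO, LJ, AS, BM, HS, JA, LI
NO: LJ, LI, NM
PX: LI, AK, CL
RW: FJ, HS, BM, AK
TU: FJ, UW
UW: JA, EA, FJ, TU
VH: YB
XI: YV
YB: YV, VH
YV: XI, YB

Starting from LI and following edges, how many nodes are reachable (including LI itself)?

18

BFS from LI visits: LI, PX, NO, NM, BM, AQ, CL, AK, LJ, JA, HS, AS, RW, LA, FJ, EA, UW, TU
Reachable nodes: 18 of 22 total.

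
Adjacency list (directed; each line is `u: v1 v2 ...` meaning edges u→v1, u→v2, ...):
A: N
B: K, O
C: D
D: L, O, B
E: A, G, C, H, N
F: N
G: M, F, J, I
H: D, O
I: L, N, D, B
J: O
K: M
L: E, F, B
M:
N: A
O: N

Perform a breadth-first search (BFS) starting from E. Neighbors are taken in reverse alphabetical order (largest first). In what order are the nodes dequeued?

E, N, H, G, C, A, O, D, M, J, I, F, L, B, K

Visit E; enqueue N, H, G, C, A → queue [N, H, G, C, A]
Visit N → queue [H, G, C, A]
Visit H; enqueue O, D → queue [G, C, A, O, D]
Visit G; enqueue M, J, I, F → queue [C, A, O, D, M, J, I, F]
Visit C → queue [A, O, D, M, J, I, F]
Visit A → queue [O, D, M, J, I, F]
Visit O → queue [D, M, J, I, F]
Visit D; enqueue L, B → queue [M, J, I, F, L, B]
Visit M → queue [J, I, F, L, B]
Visit J → queue [I, F, L, B]
Visit I → queue [F, L, B]
Visit F → queue [L, B]
Visit L → queue [B]
Visit B; enqueue K → queue [K]
Visit K → queue []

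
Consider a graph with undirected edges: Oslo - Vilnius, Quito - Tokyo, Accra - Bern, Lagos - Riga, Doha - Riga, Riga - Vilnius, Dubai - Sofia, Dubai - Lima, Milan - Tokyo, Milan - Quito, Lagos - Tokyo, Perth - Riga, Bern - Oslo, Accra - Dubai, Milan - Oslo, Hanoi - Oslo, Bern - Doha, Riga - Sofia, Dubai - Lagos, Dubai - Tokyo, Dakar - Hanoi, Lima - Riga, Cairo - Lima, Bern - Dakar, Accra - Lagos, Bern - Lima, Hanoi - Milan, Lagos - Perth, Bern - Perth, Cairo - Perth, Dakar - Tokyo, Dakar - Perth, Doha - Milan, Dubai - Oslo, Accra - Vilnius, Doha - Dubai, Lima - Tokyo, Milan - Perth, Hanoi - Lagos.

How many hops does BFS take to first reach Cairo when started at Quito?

3

Level 0: Quito
Level 1: Milan, Tokyo
Level 2: Dakar, Doha, Dubai, Hanoi, Lagos, Lima, Oslo, Perth
Level 3: Accra, Bern, Cairo, Riga, Sofia, Vilnius
Cairo first appears at level 3.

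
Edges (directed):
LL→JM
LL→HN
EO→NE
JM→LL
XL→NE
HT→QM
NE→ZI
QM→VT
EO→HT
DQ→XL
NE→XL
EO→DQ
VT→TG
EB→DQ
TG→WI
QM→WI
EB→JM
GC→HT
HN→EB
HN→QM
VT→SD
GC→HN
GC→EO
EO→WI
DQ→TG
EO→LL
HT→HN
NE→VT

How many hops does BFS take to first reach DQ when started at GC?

2

Level 0: GC
Level 1: EO, HN, HT
Level 2: DQ, EB, LL, NE, QM, WI
Level 3: JM, TG, VT, XL, ZI
Level 4: SD
DQ first appears at level 2.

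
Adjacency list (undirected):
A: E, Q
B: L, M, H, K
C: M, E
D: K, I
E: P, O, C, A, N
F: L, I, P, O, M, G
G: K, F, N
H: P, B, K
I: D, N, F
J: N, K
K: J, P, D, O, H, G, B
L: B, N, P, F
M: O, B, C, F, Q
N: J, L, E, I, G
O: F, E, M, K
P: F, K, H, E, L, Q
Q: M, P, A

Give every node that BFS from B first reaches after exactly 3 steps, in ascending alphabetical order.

Level 0: B
Level 1: H, K, L, M
Level 2: C, D, F, G, J, N, O, P, Q
Level 3: A, E, I

A, E, I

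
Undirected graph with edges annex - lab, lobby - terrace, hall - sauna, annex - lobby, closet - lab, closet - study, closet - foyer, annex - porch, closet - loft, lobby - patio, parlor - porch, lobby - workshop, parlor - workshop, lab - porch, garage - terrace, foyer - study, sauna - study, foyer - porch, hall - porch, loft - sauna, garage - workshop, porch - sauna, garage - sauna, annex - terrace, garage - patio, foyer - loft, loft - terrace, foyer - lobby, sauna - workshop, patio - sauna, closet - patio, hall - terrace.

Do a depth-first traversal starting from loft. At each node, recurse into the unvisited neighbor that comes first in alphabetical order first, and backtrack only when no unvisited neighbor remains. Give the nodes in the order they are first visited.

loft, closet, foyer, lobby, annex, lab, porch, hall, sauna, garage, patio, terrace, workshop, parlor, study

Visit loft
loft → closet
closet → foyer
foyer → lobby
lobby → annex
annex → lab
lab → porch
porch → hall
hall → sauna
sauna → garage
garage → patio
garage → terrace
garage → workshop
workshop → parlor
sauna → study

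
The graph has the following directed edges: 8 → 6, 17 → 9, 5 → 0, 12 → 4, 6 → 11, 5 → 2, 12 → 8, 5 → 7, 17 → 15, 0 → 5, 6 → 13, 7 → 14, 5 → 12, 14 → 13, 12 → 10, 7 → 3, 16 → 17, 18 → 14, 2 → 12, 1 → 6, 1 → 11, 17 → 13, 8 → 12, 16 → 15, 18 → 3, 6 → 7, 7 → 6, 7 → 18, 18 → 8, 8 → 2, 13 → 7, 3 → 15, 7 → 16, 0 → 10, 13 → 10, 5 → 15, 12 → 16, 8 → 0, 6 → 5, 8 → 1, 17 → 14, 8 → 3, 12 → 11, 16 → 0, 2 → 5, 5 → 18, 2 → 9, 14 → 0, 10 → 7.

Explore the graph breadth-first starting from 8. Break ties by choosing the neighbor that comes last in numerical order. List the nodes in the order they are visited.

8 12 6 3 2 1 0 16 11 10 4 13 7 5 15 9 17 18 14

Visit 8; enqueue 12, 6, 3, 2, 1, 0 → queue [12, 6, 3, 2, 1, 0]
Visit 12; enqueue 16, 11, 10, 4 → queue [6, 3, 2, 1, 0, 16, 11, 10, 4]
Visit 6; enqueue 13, 7, 5 → queue [3, 2, 1, 0, 16, 11, 10, 4, 13, 7, 5]
Visit 3; enqueue 15 → queue [2, 1, 0, 16, 11, 10, 4, 13, 7, 5, 15]
Visit 2; enqueue 9 → queue [1, 0, 16, 11, 10, 4, 13, 7, 5, 15, 9]
Visit 1 → queue [0, 16, 11, 10, 4, 13, 7, 5, 15, 9]
Visit 0 → queue [16, 11, 10, 4, 13, 7, 5, 15, 9]
Visit 16; enqueue 17 → queue [11, 10, 4, 13, 7, 5, 15, 9, 17]
Visit 11 → queue [10, 4, 13, 7, 5, 15, 9, 17]
Visit 10 → queue [4, 13, 7, 5, 15, 9, 17]
Visit 4 → queue [13, 7, 5, 15, 9, 17]
Visit 13 → queue [7, 5, 15, 9, 17]
Visit 7; enqueue 18, 14 → queue [5, 15, 9, 17, 18, 14]
Visit 5 → queue [15, 9, 17, 18, 14]
Visit 15 → queue [9, 17, 18, 14]
Visit 9 → queue [17, 18, 14]
Visit 17 → queue [18, 14]
Visit 18 → queue [14]
Visit 14 → queue []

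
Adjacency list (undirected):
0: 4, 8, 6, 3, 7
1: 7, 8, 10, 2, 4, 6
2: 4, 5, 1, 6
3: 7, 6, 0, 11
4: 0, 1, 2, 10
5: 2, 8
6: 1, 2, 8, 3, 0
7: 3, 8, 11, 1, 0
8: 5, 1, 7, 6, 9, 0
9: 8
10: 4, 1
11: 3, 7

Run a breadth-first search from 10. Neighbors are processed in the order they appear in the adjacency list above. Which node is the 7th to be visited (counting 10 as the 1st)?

Visit 10; enqueue 4, 1 → queue [4, 1]
Visit 4; enqueue 0, 2 → queue [1, 0, 2]
Visit 1; enqueue 7, 8, 6 → queue [0, 2, 7, 8, 6]
Visit 0; enqueue 3 → queue [2, 7, 8, 6, 3]
Visit 2; enqueue 5 → queue [7, 8, 6, 3, 5]
Visit 7; enqueue 11 → queue [8, 6, 3, 5, 11]
Visit 8; enqueue 9 → queue [6, 3, 5, 11, 9]
Visit 6 → queue [3, 5, 11, 9]
Visit 3 → queue [5, 11, 9]
Visit 5 → queue [11, 9]
Visit 11 → queue [9]
Visit 9 → queue []

Visit order: 10, 4, 1, 0, 2, 7, 8, 6, 3, 5, 11, 9

8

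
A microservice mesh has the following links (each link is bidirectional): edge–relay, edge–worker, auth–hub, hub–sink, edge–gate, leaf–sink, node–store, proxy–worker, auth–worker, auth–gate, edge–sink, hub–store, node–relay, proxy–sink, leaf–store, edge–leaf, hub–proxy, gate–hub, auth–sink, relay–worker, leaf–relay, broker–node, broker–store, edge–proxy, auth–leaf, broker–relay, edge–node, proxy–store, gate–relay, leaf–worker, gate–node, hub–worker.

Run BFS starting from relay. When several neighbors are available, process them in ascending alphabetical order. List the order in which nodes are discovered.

Visit relay; enqueue broker, edge, gate, leaf, node, worker → queue [broker, edge, gate, leaf, node, worker]
Visit broker; enqueue store → queue [edge, gate, leaf, node, worker, store]
Visit edge; enqueue proxy, sink → queue [gate, leaf, node, worker, store, proxy, sink]
Visit gate; enqueue auth, hub → queue [leaf, node, worker, store, proxy, sink, auth, hub]
Visit leaf → queue [node, worker, store, proxy, sink, auth, hub]
Visit node → queue [worker, store, proxy, sink, auth, hub]
Visit worker → queue [store, proxy, sink, auth, hub]
Visit store → queue [proxy, sink, auth, hub]
Visit proxy → queue [sink, auth, hub]
Visit sink → queue [auth, hub]
Visit auth → queue [hub]
Visit hub → queue []

relay → broker → edge → gate → leaf → node → worker → store → proxy → sink → auth → hub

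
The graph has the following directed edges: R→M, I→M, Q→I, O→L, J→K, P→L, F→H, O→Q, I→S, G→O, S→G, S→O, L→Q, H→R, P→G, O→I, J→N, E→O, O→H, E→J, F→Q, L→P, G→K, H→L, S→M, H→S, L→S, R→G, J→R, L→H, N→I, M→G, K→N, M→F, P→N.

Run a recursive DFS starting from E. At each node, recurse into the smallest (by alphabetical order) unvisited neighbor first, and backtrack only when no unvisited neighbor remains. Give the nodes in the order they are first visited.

E → J → K → N → I → M → F → H → L → P → G → O → Q → S → R

Visit E
E → J
J → K
K → N
N → I
I → M
M → F
F → H
H → L
L → P
P → G
G → O
O → Q
L → S
H → R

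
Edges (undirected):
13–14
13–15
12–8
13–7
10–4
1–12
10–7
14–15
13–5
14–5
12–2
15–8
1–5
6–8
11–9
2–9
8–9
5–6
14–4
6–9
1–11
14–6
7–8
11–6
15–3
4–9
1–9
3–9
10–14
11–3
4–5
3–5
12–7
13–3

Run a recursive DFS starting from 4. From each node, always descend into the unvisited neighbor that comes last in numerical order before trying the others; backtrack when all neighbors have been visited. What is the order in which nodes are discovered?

4 → 14 → 15 → 13 → 7 → 12 → 8 → 9 → 11 → 6 → 5 → 3 → 1 → 2 → 10

Visit 4
4 → 14
14 → 15
15 → 13
13 → 7
7 → 12
12 → 8
8 → 9
9 → 11
11 → 6
6 → 5
5 → 3
5 → 1
9 → 2
7 → 10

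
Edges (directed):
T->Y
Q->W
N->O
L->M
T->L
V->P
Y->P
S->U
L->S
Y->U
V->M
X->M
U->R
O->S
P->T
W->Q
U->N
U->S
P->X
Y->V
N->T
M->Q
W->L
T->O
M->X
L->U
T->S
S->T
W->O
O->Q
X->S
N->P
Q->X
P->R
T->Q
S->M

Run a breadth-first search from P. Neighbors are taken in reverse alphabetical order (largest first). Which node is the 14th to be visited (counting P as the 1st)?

Visit P; enqueue X, T, R → queue [X, T, R]
Visit X; enqueue S, M → queue [T, R, S, M]
Visit T; enqueue Y, Q, O, L → queue [R, S, M, Y, Q, O, L]
Visit R → queue [S, M, Y, Q, O, L]
Visit S; enqueue U → queue [M, Y, Q, O, L, U]
Visit M → queue [Y, Q, O, L, U]
Visit Y; enqueue V → queue [Q, O, L, U, V]
Visit Q; enqueue W → queue [O, L, U, V, W]
Visit O → queue [L, U, V, W]
Visit L → queue [U, V, W]
Visit U; enqueue N → queue [V, W, N]
Visit V → queue [W, N]
Visit W → queue [N]
Visit N → queue []

Visit order: P, X, T, R, S, M, Y, Q, O, L, U, V, W, N

N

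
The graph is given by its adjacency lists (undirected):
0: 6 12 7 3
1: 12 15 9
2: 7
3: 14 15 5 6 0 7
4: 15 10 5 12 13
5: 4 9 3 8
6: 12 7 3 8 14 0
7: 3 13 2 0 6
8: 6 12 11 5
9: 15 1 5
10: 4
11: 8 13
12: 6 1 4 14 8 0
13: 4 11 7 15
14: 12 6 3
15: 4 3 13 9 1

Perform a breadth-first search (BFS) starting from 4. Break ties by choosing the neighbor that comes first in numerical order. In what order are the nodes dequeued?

4 -> 5 -> 10 -> 12 -> 13 -> 15 -> 3 -> 8 -> 9 -> 0 -> 1 -> 6 -> 14 -> 7 -> 11 -> 2

Visit 4; enqueue 5, 10, 12, 13, 15 → queue [5, 10, 12, 13, 15]
Visit 5; enqueue 3, 8, 9 → queue [10, 12, 13, 15, 3, 8, 9]
Visit 10 → queue [12, 13, 15, 3, 8, 9]
Visit 12; enqueue 0, 1, 6, 14 → queue [13, 15, 3, 8, 9, 0, 1, 6, 14]
Visit 13; enqueue 7, 11 → queue [15, 3, 8, 9, 0, 1, 6, 14, 7, 11]
Visit 15 → queue [3, 8, 9, 0, 1, 6, 14, 7, 11]
Visit 3 → queue [8, 9, 0, 1, 6, 14, 7, 11]
Visit 8 → queue [9, 0, 1, 6, 14, 7, 11]
Visit 9 → queue [0, 1, 6, 14, 7, 11]
Visit 0 → queue [1, 6, 14, 7, 11]
Visit 1 → queue [6, 14, 7, 11]
Visit 6 → queue [14, 7, 11]
Visit 14 → queue [7, 11]
Visit 7; enqueue 2 → queue [11, 2]
Visit 11 → queue [2]
Visit 2 → queue []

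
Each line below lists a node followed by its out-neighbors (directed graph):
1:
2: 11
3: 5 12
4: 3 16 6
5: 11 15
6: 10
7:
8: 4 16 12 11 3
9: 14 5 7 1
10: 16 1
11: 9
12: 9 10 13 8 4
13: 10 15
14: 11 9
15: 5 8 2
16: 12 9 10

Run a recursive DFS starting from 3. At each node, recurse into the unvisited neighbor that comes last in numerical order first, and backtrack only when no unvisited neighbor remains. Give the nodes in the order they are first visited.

3, 12, 13, 15, 8, 16, 10, 1, 9, 14, 11, 7, 5, 4, 6, 2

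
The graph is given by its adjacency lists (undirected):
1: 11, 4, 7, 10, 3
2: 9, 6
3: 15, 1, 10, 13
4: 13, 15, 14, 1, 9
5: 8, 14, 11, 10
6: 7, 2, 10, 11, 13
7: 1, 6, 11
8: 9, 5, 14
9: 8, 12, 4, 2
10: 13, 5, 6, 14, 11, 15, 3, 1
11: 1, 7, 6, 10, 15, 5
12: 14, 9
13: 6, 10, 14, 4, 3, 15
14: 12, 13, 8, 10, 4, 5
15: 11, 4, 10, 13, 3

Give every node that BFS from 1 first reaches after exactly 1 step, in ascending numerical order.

Level 0: 1
Level 1: 3, 4, 7, 10, 11
Level 2: 5, 6, 9, 13, 14, 15
Level 3: 2, 8, 12

3, 4, 7, 10, 11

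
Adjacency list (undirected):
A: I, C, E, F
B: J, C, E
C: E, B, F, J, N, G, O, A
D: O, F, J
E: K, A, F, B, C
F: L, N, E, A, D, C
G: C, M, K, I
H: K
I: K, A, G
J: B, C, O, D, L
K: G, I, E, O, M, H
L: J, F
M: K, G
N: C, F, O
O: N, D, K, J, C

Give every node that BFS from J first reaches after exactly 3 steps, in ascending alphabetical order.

Level 0: J
Level 1: B, C, D, L, O
Level 2: A, E, F, G, K, N
Level 3: H, I, M

H, I, M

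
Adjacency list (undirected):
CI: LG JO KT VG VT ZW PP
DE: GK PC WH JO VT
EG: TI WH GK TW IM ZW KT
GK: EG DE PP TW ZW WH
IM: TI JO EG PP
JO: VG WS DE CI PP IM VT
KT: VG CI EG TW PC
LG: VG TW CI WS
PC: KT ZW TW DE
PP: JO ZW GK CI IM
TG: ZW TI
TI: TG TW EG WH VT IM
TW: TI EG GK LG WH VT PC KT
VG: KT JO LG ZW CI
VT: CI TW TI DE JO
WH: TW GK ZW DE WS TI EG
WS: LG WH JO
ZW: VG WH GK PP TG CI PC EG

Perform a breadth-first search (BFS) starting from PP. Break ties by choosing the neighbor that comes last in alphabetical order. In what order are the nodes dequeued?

PP ZW JO IM GK CI WH VG TG PC EG WS VT DE TI TW LG KT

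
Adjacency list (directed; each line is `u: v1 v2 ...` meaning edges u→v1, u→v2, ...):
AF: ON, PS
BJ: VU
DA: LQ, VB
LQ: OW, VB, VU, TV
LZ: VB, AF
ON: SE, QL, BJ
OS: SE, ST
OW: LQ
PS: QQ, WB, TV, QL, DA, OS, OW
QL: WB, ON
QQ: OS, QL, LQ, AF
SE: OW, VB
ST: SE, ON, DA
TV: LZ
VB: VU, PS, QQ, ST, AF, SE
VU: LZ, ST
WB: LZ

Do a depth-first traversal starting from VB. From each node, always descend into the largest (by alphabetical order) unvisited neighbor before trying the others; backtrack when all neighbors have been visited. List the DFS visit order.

VB, VU, ST, SE, OW, LQ, TV, LZ, AF, PS, WB, QQ, QL, ON, BJ, OS, DA

Visit VB
VB → VU
VU → ST
ST → SE
SE → OW
OW → LQ
LQ → TV
TV → LZ
LZ → AF
AF → PS
PS → WB
PS → QQ
QQ → QL
QL → ON
ON → BJ
QQ → OS
PS → DA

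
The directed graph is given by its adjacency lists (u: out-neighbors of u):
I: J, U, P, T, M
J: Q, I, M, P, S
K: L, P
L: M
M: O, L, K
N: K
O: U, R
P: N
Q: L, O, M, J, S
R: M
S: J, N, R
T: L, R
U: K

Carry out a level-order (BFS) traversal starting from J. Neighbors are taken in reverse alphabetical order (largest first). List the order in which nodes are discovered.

Visit J; enqueue S, Q, P, M, I → queue [S, Q, P, M, I]
Visit S; enqueue R, N → queue [Q, P, M, I, R, N]
Visit Q; enqueue O, L → queue [P, M, I, R, N, O, L]
Visit P → queue [M, I, R, N, O, L]
Visit M; enqueue K → queue [I, R, N, O, L, K]
Visit I; enqueue U, T → queue [R, N, O, L, K, U, T]
Visit R → queue [N, O, L, K, U, T]
Visit N → queue [O, L, K, U, T]
Visit O → queue [L, K, U, T]
Visit L → queue [K, U, T]
Visit K → queue [U, T]
Visit U → queue [T]
Visit T → queue []

J S Q P M I R N O L K U T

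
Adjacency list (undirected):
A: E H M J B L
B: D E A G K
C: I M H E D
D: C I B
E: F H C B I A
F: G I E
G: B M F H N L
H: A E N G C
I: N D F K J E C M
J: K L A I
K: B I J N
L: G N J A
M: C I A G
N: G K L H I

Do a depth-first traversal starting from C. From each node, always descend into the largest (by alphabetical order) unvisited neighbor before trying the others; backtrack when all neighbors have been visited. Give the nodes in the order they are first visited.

C, M, I, N, L, J, K, B, G, H, E, F, A, D

Visit C
C → M
M → I
I → N
N → L
L → J
J → K
K → B
B → G
G → H
H → E
E → F
E → A
B → D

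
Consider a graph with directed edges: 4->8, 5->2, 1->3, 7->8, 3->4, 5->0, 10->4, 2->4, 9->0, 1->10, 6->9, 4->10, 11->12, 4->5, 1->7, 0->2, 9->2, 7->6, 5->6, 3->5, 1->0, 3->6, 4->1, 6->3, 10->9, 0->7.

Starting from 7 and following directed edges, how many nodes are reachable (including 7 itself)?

BFS from 7 visits: 7, 6, 8, 3, 9, 4, 5, 0, 2, 1, 10
Reachable nodes: 11 of 13 total.

11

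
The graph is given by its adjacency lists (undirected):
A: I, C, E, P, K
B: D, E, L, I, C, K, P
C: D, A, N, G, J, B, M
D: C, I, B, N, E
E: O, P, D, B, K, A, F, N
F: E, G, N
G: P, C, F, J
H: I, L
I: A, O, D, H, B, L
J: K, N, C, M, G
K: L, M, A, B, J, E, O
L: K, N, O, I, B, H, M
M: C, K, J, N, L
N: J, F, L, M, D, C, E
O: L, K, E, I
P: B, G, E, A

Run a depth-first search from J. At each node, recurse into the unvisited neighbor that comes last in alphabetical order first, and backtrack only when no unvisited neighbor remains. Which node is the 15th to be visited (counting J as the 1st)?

B

Visit J
J → N
N → M
M → L
L → O
O → K
K → E
E → P
P → G
G → F
G → C
C → D
D → I
I → H
I → B
I → A

Visit order: J, N, M, L, O, K, E, P, G, F, C, D, I, H, B, A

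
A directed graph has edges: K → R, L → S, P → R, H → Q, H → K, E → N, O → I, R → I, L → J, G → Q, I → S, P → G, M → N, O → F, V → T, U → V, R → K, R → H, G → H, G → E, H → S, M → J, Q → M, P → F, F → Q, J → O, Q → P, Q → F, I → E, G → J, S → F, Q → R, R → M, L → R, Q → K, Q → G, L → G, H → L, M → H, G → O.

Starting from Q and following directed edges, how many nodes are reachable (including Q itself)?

BFS from Q visits: Q, F, G, K, M, P, R, E, H, J, O, N, I, L, S
Reachable nodes: 15 of 18 total.

15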